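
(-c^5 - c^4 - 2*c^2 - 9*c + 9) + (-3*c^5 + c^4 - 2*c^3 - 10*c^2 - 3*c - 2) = -4*c^5 - 2*c^3 - 12*c^2 - 12*c + 7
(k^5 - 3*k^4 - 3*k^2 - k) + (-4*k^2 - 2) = k^5 - 3*k^4 - 7*k^2 - k - 2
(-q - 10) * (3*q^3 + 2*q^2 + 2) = -3*q^4 - 32*q^3 - 20*q^2 - 2*q - 20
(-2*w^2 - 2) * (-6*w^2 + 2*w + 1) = 12*w^4 - 4*w^3 + 10*w^2 - 4*w - 2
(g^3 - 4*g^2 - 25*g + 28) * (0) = 0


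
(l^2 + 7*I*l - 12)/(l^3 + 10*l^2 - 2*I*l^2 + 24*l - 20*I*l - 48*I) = (l^2 + 7*I*l - 12)/(l^3 + l^2*(10 - 2*I) + l*(24 - 20*I) - 48*I)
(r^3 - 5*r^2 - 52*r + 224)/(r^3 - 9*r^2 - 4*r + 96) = (r + 7)/(r + 3)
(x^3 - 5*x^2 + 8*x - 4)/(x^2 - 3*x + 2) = x - 2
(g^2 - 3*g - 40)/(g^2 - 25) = (g - 8)/(g - 5)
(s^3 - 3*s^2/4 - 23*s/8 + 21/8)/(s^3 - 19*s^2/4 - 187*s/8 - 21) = (2*s^2 - 5*s + 3)/(2*s^2 - 13*s - 24)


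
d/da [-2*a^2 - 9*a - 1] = -4*a - 9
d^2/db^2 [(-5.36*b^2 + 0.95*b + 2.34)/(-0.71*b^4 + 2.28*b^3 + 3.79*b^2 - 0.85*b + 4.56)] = (16.211856*b^8 - 57.807348*b^7 + 85.5871760000001*b^6 + 60.52989*b^5 + 400.36569*b^4 - 1167.30507*b^3 - 702.652716*b^2 + 289.710612*b + 293.043324)/(0.357911*b^12 - 3.448044*b^11 + 5.340975*b^10 + 26.244615*b^9 - 43.662243*b^8 - 54.427746*b^7 - 6.32198199999998*b^6 - 221.248437*b^5 - 107.401665*b^4 - 53.473859*b^3 - 246.307032*b^2 + 53.02368*b - 94.818816)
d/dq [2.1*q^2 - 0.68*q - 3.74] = 4.2*q - 0.68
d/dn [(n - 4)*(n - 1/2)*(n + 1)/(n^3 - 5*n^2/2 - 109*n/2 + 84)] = 2*(2*n^4 - 208*n^3 + 861*n^2 - 1156*n - 202)/(4*n^6 - 20*n^5 - 411*n^4 + 1762*n^3 + 10201*n^2 - 36624*n + 28224)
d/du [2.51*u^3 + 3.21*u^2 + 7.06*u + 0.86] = 7.53*u^2 + 6.42*u + 7.06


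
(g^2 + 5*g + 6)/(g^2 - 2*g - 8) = (g + 3)/(g - 4)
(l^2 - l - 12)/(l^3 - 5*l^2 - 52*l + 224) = (l + 3)/(l^2 - l - 56)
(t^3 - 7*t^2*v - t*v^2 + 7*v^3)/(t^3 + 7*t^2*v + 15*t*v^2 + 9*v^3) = (t^2 - 8*t*v + 7*v^2)/(t^2 + 6*t*v + 9*v^2)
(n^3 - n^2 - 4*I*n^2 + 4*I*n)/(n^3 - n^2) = (n - 4*I)/n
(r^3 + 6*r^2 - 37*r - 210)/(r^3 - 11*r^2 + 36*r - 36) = (r^2 + 12*r + 35)/(r^2 - 5*r + 6)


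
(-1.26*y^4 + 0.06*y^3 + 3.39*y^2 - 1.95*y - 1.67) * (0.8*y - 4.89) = -1.008*y^5 + 6.2094*y^4 + 2.4186*y^3 - 18.1371*y^2 + 8.1995*y + 8.1663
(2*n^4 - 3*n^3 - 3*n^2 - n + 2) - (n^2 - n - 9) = 2*n^4 - 3*n^3 - 4*n^2 + 11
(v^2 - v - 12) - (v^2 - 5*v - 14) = 4*v + 2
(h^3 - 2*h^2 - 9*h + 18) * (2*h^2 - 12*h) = 2*h^5 - 16*h^4 + 6*h^3 + 144*h^2 - 216*h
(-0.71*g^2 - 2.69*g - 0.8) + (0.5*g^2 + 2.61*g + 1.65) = -0.21*g^2 - 0.0800000000000001*g + 0.85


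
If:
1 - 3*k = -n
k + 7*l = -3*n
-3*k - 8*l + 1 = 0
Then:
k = 17/59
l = 1/59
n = -8/59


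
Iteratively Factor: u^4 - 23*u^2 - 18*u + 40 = (u + 2)*(u^3 - 2*u^2 - 19*u + 20) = (u + 2)*(u + 4)*(u^2 - 6*u + 5) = (u - 1)*(u + 2)*(u + 4)*(u - 5)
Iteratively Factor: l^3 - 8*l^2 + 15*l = (l - 5)*(l^2 - 3*l) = l*(l - 5)*(l - 3)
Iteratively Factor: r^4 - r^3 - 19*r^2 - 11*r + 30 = (r - 5)*(r^3 + 4*r^2 + r - 6) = (r - 5)*(r + 3)*(r^2 + r - 2) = (r - 5)*(r - 1)*(r + 3)*(r + 2)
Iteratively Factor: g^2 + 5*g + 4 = (g + 1)*(g + 4)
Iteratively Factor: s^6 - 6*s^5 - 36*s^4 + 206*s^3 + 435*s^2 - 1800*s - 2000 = (s + 1)*(s^5 - 7*s^4 - 29*s^3 + 235*s^2 + 200*s - 2000) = (s - 5)*(s + 1)*(s^4 - 2*s^3 - 39*s^2 + 40*s + 400) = (s - 5)^2*(s + 1)*(s^3 + 3*s^2 - 24*s - 80) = (s - 5)^3*(s + 1)*(s^2 + 8*s + 16) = (s - 5)^3*(s + 1)*(s + 4)*(s + 4)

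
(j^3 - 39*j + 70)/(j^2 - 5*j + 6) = (j^2 + 2*j - 35)/(j - 3)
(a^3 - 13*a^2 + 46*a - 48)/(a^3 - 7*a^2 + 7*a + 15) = (a^2 - 10*a + 16)/(a^2 - 4*a - 5)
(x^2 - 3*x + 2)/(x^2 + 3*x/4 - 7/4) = 4*(x - 2)/(4*x + 7)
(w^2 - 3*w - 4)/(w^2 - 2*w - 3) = (w - 4)/(w - 3)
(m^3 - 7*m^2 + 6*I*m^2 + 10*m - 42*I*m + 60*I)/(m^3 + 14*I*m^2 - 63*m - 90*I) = (m^2 - 7*m + 10)/(m^2 + 8*I*m - 15)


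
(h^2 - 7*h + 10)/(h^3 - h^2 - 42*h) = (-h^2 + 7*h - 10)/(h*(-h^2 + h + 42))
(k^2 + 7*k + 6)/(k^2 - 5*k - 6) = (k + 6)/(k - 6)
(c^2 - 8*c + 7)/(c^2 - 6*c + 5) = (c - 7)/(c - 5)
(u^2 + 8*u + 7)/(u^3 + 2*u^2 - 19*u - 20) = (u + 7)/(u^2 + u - 20)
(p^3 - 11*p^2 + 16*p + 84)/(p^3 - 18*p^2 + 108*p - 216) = (p^2 - 5*p - 14)/(p^2 - 12*p + 36)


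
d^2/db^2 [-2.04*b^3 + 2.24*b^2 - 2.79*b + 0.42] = 4.48 - 12.24*b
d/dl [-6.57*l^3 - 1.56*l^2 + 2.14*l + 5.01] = -19.71*l^2 - 3.12*l + 2.14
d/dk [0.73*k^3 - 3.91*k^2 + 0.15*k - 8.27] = 2.19*k^2 - 7.82*k + 0.15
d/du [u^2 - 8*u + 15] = 2*u - 8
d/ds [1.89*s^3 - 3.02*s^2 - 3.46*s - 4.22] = 5.67*s^2 - 6.04*s - 3.46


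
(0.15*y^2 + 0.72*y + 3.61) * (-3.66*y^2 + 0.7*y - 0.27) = -0.549*y^4 - 2.5302*y^3 - 12.7491*y^2 + 2.3326*y - 0.9747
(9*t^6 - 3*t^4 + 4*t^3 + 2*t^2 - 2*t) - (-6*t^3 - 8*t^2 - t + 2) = 9*t^6 - 3*t^4 + 10*t^3 + 10*t^2 - t - 2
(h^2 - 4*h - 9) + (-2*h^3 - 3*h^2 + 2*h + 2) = -2*h^3 - 2*h^2 - 2*h - 7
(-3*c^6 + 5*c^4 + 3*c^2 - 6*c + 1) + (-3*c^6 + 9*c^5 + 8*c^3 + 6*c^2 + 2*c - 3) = -6*c^6 + 9*c^5 + 5*c^4 + 8*c^3 + 9*c^2 - 4*c - 2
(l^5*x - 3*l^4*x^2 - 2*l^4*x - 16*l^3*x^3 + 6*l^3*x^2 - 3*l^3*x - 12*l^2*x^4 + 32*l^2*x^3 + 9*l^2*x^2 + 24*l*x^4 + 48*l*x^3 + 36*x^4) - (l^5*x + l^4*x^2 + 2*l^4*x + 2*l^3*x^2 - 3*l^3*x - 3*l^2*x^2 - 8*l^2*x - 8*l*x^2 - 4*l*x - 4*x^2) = -4*l^4*x^2 - 4*l^4*x - 16*l^3*x^3 + 4*l^3*x^2 - 12*l^2*x^4 + 32*l^2*x^3 + 12*l^2*x^2 + 8*l^2*x + 24*l*x^4 + 48*l*x^3 + 8*l*x^2 + 4*l*x + 36*x^4 + 4*x^2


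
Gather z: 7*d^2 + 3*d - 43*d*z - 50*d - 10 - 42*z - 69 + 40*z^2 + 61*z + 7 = 7*d^2 - 47*d + 40*z^2 + z*(19 - 43*d) - 72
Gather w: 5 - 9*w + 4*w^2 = 4*w^2 - 9*w + 5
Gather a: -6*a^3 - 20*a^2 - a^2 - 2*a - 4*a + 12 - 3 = -6*a^3 - 21*a^2 - 6*a + 9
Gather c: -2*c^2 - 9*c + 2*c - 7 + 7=-2*c^2 - 7*c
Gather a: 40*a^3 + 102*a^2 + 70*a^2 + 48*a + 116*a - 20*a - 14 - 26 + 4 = 40*a^3 + 172*a^2 + 144*a - 36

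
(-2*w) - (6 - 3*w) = w - 6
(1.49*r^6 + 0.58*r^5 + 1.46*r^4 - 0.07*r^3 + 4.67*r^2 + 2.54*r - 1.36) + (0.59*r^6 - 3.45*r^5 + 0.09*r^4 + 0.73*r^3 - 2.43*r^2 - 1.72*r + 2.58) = 2.08*r^6 - 2.87*r^5 + 1.55*r^4 + 0.66*r^3 + 2.24*r^2 + 0.82*r + 1.22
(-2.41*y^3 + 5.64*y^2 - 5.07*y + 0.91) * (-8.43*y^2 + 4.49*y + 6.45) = 20.3163*y^5 - 58.3661*y^4 + 52.5192*y^3 + 5.9424*y^2 - 28.6156*y + 5.8695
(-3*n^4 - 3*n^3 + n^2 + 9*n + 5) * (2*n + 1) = -6*n^5 - 9*n^4 - n^3 + 19*n^2 + 19*n + 5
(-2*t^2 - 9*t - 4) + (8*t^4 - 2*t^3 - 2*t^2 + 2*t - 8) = 8*t^4 - 2*t^3 - 4*t^2 - 7*t - 12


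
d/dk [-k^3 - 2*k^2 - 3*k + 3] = -3*k^2 - 4*k - 3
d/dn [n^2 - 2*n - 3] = 2*n - 2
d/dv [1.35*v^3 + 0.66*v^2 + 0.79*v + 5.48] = 4.05*v^2 + 1.32*v + 0.79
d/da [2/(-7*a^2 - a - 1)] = 2*(14*a + 1)/(7*a^2 + a + 1)^2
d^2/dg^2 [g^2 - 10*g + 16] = 2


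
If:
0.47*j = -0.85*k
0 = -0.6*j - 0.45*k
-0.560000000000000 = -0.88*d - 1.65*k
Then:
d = 0.64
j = 0.00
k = 0.00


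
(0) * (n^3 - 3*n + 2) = 0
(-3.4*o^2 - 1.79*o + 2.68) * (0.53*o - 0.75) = -1.802*o^3 + 1.6013*o^2 + 2.7629*o - 2.01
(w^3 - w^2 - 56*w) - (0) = w^3 - w^2 - 56*w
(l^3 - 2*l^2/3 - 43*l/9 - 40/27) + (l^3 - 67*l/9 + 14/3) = 2*l^3 - 2*l^2/3 - 110*l/9 + 86/27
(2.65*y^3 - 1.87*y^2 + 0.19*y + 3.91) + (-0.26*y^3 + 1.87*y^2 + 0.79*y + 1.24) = 2.39*y^3 + 0.98*y + 5.15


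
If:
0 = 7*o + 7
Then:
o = -1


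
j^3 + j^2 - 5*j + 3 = (j - 1)^2*(j + 3)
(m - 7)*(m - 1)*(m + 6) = m^3 - 2*m^2 - 41*m + 42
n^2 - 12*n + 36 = (n - 6)^2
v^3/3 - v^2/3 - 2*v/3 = v*(v/3 + 1/3)*(v - 2)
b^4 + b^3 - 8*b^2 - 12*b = b*(b - 3)*(b + 2)^2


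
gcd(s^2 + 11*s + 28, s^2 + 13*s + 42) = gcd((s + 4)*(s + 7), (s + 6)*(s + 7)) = s + 7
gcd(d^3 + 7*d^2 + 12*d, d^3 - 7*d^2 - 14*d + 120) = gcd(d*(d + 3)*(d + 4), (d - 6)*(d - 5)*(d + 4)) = d + 4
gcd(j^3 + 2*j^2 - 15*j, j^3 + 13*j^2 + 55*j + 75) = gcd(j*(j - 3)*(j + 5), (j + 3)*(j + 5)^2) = j + 5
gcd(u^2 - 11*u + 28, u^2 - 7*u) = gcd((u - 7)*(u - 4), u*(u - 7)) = u - 7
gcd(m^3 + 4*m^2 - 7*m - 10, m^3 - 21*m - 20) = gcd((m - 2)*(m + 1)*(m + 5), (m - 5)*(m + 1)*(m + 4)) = m + 1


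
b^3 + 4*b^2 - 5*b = b*(b - 1)*(b + 5)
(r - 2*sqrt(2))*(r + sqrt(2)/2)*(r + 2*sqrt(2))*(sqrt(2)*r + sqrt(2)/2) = sqrt(2)*r^4 + sqrt(2)*r^3/2 + r^3 - 8*sqrt(2)*r^2 + r^2/2 - 8*r - 4*sqrt(2)*r - 4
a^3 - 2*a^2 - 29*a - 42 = (a - 7)*(a + 2)*(a + 3)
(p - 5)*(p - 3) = p^2 - 8*p + 15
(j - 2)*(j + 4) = j^2 + 2*j - 8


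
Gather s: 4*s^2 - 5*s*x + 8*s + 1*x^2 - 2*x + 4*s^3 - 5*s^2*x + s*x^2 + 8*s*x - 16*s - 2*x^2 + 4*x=4*s^3 + s^2*(4 - 5*x) + s*(x^2 + 3*x - 8) - x^2 + 2*x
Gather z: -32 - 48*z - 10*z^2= -10*z^2 - 48*z - 32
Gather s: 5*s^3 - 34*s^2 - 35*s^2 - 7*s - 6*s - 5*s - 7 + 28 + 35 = 5*s^3 - 69*s^2 - 18*s + 56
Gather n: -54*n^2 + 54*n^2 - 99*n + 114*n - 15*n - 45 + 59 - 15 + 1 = 0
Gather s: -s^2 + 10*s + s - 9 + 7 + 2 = -s^2 + 11*s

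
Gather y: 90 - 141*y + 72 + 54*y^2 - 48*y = 54*y^2 - 189*y + 162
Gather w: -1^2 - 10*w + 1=-10*w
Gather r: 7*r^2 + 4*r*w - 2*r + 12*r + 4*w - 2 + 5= 7*r^2 + r*(4*w + 10) + 4*w + 3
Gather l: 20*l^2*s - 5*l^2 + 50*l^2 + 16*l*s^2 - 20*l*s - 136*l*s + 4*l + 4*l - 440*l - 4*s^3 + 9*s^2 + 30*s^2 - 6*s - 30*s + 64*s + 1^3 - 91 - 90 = l^2*(20*s + 45) + l*(16*s^2 - 156*s - 432) - 4*s^3 + 39*s^2 + 28*s - 180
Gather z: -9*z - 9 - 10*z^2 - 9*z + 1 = -10*z^2 - 18*z - 8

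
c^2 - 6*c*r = c*(c - 6*r)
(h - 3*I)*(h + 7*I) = h^2 + 4*I*h + 21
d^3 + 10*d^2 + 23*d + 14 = (d + 1)*(d + 2)*(d + 7)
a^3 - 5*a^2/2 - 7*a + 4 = (a - 4)*(a - 1/2)*(a + 2)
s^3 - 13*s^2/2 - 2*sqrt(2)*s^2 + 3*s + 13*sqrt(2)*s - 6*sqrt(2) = (s - 6)*(s - 1/2)*(s - 2*sqrt(2))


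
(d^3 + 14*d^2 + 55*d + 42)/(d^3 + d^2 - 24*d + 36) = (d^2 + 8*d + 7)/(d^2 - 5*d + 6)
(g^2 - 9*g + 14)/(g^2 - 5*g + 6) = (g - 7)/(g - 3)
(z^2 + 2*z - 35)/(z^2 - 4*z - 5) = (z + 7)/(z + 1)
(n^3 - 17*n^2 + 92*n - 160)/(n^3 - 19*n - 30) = (n^2 - 12*n + 32)/(n^2 + 5*n + 6)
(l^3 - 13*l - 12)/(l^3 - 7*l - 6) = (l^2 - l - 12)/(l^2 - l - 6)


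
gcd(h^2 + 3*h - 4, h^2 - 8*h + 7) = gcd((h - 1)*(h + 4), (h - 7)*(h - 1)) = h - 1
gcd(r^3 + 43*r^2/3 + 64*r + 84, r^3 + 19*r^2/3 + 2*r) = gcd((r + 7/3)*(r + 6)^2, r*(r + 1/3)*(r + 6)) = r + 6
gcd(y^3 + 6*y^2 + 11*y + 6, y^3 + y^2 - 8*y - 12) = y + 2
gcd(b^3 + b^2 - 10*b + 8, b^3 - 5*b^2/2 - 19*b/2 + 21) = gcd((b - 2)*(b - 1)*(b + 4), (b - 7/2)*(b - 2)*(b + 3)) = b - 2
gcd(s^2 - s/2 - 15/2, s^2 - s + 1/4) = 1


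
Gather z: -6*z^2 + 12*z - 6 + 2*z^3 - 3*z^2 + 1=2*z^3 - 9*z^2 + 12*z - 5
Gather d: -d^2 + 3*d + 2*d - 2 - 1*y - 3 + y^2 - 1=-d^2 + 5*d + y^2 - y - 6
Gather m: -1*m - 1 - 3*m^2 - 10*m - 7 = -3*m^2 - 11*m - 8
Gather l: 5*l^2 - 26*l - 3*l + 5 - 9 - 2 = 5*l^2 - 29*l - 6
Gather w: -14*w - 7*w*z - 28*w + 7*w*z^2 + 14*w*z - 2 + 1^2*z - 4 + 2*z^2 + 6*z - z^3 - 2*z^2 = w*(7*z^2 + 7*z - 42) - z^3 + 7*z - 6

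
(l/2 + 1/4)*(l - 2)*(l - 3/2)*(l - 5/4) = l^4/2 - 17*l^3/8 + 5*l^2/2 - l/32 - 15/16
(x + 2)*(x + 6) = x^2 + 8*x + 12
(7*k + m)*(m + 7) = 7*k*m + 49*k + m^2 + 7*m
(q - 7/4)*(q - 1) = q^2 - 11*q/4 + 7/4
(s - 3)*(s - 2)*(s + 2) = s^3 - 3*s^2 - 4*s + 12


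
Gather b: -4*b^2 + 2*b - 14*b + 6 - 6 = -4*b^2 - 12*b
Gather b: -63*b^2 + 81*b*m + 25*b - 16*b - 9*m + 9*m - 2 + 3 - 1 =-63*b^2 + b*(81*m + 9)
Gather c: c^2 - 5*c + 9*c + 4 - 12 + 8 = c^2 + 4*c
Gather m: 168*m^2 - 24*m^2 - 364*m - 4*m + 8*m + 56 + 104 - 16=144*m^2 - 360*m + 144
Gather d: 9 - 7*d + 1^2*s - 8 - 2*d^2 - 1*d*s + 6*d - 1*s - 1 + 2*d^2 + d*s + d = 0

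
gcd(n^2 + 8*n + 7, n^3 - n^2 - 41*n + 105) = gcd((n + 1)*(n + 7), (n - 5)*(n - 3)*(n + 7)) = n + 7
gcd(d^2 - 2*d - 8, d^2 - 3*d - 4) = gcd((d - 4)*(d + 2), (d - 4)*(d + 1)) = d - 4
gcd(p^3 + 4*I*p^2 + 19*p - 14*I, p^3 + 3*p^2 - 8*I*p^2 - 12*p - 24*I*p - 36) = p - 2*I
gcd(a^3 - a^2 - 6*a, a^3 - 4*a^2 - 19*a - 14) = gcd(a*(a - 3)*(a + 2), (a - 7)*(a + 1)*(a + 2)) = a + 2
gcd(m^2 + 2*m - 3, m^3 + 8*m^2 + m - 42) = m + 3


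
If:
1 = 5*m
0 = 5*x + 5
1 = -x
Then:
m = 1/5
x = -1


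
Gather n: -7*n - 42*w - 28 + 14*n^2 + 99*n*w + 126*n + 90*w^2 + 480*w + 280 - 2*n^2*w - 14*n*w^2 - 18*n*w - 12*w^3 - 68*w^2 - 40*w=n^2*(14 - 2*w) + n*(-14*w^2 + 81*w + 119) - 12*w^3 + 22*w^2 + 398*w + 252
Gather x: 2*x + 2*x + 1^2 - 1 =4*x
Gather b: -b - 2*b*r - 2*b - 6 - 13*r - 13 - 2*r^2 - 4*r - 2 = b*(-2*r - 3) - 2*r^2 - 17*r - 21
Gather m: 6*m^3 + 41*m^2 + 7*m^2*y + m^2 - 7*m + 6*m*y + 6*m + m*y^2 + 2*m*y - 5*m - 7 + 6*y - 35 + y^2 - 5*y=6*m^3 + m^2*(7*y + 42) + m*(y^2 + 8*y - 6) + y^2 + y - 42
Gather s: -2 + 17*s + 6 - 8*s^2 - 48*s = -8*s^2 - 31*s + 4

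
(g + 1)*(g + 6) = g^2 + 7*g + 6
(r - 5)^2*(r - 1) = r^3 - 11*r^2 + 35*r - 25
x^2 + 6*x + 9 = (x + 3)^2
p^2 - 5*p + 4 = (p - 4)*(p - 1)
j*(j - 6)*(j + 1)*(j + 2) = j^4 - 3*j^3 - 16*j^2 - 12*j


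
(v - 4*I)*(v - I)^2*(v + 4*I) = v^4 - 2*I*v^3 + 15*v^2 - 32*I*v - 16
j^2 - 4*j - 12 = (j - 6)*(j + 2)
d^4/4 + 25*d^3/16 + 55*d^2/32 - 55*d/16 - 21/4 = (d/4 + 1)*(d - 3/2)*(d + 7/4)*(d + 2)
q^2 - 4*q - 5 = (q - 5)*(q + 1)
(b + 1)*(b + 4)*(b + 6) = b^3 + 11*b^2 + 34*b + 24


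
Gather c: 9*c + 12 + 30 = 9*c + 42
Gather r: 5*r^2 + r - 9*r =5*r^2 - 8*r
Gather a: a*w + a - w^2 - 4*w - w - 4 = a*(w + 1) - w^2 - 5*w - 4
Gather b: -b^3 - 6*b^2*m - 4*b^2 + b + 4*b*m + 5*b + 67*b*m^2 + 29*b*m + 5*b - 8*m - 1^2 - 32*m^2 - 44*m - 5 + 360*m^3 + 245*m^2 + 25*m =-b^3 + b^2*(-6*m - 4) + b*(67*m^2 + 33*m + 11) + 360*m^3 + 213*m^2 - 27*m - 6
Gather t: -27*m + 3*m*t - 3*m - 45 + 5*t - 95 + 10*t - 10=-30*m + t*(3*m + 15) - 150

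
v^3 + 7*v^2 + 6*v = v*(v + 1)*(v + 6)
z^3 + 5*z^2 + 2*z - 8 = (z - 1)*(z + 2)*(z + 4)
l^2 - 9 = (l - 3)*(l + 3)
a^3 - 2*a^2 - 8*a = a*(a - 4)*(a + 2)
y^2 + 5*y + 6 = (y + 2)*(y + 3)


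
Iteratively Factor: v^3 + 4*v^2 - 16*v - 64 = (v + 4)*(v^2 - 16) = (v + 4)^2*(v - 4)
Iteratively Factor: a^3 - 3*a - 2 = (a - 2)*(a^2 + 2*a + 1) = (a - 2)*(a + 1)*(a + 1)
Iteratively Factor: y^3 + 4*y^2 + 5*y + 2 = (y + 1)*(y^2 + 3*y + 2) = (y + 1)^2*(y + 2)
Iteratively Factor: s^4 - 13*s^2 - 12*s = (s + 3)*(s^3 - 3*s^2 - 4*s) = s*(s + 3)*(s^2 - 3*s - 4) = s*(s - 4)*(s + 3)*(s + 1)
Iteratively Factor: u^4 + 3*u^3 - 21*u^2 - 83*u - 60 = (u + 1)*(u^3 + 2*u^2 - 23*u - 60) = (u + 1)*(u + 4)*(u^2 - 2*u - 15) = (u + 1)*(u + 3)*(u + 4)*(u - 5)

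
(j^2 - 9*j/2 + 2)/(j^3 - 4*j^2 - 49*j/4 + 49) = 2*(2*j - 1)/(4*j^2 - 49)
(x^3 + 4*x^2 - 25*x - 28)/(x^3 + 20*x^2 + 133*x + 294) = (x^2 - 3*x - 4)/(x^2 + 13*x + 42)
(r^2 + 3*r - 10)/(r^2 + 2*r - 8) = (r + 5)/(r + 4)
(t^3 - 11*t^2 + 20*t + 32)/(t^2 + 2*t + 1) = (t^2 - 12*t + 32)/(t + 1)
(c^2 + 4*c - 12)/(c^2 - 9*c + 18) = (c^2 + 4*c - 12)/(c^2 - 9*c + 18)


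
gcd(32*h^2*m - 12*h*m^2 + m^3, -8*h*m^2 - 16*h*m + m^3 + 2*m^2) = 8*h*m - m^2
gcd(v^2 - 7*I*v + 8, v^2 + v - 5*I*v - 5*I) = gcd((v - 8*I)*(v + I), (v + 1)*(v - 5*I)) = 1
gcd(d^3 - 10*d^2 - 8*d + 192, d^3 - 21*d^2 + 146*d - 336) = d^2 - 14*d + 48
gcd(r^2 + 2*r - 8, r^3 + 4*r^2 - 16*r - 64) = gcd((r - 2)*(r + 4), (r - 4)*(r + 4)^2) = r + 4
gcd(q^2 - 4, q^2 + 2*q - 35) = 1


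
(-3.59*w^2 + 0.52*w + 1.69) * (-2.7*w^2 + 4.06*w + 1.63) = 9.693*w^4 - 15.9794*w^3 - 8.3035*w^2 + 7.709*w + 2.7547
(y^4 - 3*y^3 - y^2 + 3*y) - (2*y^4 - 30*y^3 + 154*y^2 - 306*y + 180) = -y^4 + 27*y^3 - 155*y^2 + 309*y - 180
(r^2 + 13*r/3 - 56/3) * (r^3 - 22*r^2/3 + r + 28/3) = r^5 - 3*r^4 - 445*r^3/9 + 1355*r^2/9 + 196*r/9 - 1568/9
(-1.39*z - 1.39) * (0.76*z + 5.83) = -1.0564*z^2 - 9.1601*z - 8.1037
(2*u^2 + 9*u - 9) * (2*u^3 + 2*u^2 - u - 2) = 4*u^5 + 22*u^4 - 2*u^3 - 31*u^2 - 9*u + 18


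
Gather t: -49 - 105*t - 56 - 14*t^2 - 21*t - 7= -14*t^2 - 126*t - 112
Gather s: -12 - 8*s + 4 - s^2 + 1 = -s^2 - 8*s - 7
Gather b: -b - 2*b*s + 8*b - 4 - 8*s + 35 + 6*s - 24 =b*(7 - 2*s) - 2*s + 7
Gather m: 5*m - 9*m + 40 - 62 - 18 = -4*m - 40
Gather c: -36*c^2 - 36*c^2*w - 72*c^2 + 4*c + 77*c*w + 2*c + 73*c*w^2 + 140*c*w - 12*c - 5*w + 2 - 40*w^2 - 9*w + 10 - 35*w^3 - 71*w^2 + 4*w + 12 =c^2*(-36*w - 108) + c*(73*w^2 + 217*w - 6) - 35*w^3 - 111*w^2 - 10*w + 24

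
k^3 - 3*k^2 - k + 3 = (k - 3)*(k - 1)*(k + 1)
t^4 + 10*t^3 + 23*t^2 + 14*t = t*(t + 1)*(t + 2)*(t + 7)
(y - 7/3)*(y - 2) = y^2 - 13*y/3 + 14/3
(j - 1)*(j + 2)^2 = j^3 + 3*j^2 - 4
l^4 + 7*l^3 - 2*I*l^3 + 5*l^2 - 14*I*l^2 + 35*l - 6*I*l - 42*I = (l + 7)*(l - 3*I)*(l - I)*(l + 2*I)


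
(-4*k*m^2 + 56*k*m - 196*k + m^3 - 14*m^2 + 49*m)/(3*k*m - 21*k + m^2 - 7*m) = (-4*k*m + 28*k + m^2 - 7*m)/(3*k + m)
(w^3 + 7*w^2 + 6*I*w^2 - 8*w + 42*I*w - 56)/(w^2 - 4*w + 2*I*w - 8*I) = (w^2 + w*(7 + 4*I) + 28*I)/(w - 4)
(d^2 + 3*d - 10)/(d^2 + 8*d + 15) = (d - 2)/(d + 3)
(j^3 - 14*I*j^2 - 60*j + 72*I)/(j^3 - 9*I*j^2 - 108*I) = (j - 2*I)/(j + 3*I)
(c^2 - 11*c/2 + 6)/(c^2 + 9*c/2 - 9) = (c - 4)/(c + 6)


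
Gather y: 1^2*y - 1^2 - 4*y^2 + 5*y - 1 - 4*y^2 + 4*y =-8*y^2 + 10*y - 2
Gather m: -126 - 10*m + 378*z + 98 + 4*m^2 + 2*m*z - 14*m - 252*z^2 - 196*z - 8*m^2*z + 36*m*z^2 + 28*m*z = m^2*(4 - 8*z) + m*(36*z^2 + 30*z - 24) - 252*z^2 + 182*z - 28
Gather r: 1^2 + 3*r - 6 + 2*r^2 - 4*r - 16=2*r^2 - r - 21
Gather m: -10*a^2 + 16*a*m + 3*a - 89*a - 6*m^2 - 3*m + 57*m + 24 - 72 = -10*a^2 - 86*a - 6*m^2 + m*(16*a + 54) - 48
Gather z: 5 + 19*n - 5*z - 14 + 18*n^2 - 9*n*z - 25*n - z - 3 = 18*n^2 - 6*n + z*(-9*n - 6) - 12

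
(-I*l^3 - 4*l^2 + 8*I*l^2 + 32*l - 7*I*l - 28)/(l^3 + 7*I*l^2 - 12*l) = (-I*l^3 + l^2*(-4 + 8*I) + l*(32 - 7*I) - 28)/(l*(l^2 + 7*I*l - 12))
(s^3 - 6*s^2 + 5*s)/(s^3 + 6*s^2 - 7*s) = (s - 5)/(s + 7)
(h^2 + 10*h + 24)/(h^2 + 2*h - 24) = (h + 4)/(h - 4)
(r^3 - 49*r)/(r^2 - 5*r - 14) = r*(r + 7)/(r + 2)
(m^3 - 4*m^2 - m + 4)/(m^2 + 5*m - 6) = (m^2 - 3*m - 4)/(m + 6)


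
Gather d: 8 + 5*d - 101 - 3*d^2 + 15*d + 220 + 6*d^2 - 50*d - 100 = 3*d^2 - 30*d + 27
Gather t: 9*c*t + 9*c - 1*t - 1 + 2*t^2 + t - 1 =9*c*t + 9*c + 2*t^2 - 2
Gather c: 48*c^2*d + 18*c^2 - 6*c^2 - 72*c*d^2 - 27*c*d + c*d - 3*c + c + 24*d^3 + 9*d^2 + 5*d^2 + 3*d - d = c^2*(48*d + 12) + c*(-72*d^2 - 26*d - 2) + 24*d^3 + 14*d^2 + 2*d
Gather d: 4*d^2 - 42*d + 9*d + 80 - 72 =4*d^2 - 33*d + 8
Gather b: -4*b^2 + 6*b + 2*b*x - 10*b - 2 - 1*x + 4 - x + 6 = -4*b^2 + b*(2*x - 4) - 2*x + 8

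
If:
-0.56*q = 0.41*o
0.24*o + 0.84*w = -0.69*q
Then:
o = 3.16767676767677*w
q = -2.31919191919192*w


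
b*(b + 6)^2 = b^3 + 12*b^2 + 36*b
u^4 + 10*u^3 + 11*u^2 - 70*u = u*(u - 2)*(u + 5)*(u + 7)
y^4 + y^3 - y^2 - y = y*(y - 1)*(y + 1)^2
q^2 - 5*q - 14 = (q - 7)*(q + 2)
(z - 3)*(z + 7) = z^2 + 4*z - 21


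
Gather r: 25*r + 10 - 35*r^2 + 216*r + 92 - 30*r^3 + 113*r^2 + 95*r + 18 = -30*r^3 + 78*r^2 + 336*r + 120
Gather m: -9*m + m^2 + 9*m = m^2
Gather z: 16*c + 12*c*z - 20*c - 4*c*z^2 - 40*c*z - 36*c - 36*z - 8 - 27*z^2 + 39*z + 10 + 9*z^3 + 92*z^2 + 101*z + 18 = -40*c + 9*z^3 + z^2*(65 - 4*c) + z*(104 - 28*c) + 20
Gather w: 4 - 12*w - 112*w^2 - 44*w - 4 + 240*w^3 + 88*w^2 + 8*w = 240*w^3 - 24*w^2 - 48*w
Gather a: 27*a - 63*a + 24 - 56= -36*a - 32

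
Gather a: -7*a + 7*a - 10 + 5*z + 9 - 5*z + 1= 0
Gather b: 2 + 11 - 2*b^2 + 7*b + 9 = -2*b^2 + 7*b + 22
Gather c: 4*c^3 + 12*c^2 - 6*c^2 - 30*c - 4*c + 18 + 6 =4*c^3 + 6*c^2 - 34*c + 24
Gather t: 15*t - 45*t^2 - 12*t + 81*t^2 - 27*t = 36*t^2 - 24*t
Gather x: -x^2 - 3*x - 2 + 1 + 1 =-x^2 - 3*x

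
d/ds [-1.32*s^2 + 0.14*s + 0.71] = 0.14 - 2.64*s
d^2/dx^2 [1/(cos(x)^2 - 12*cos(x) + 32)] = (-4*sin(x)^4 + 18*sin(x)^2 - 429*cos(x) + 9*cos(3*x) + 210)/((cos(x) - 8)^3*(cos(x) - 4)^3)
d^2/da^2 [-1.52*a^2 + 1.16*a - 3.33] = -3.04000000000000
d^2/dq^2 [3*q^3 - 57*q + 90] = 18*q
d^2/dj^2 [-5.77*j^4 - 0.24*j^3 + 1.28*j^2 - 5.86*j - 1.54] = -69.24*j^2 - 1.44*j + 2.56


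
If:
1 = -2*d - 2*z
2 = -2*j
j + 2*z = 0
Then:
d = -1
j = -1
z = 1/2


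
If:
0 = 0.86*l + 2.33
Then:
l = -2.71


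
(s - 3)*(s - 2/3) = s^2 - 11*s/3 + 2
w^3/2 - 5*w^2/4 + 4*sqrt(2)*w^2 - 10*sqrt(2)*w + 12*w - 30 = (w/2 + sqrt(2))*(w - 5/2)*(w + 6*sqrt(2))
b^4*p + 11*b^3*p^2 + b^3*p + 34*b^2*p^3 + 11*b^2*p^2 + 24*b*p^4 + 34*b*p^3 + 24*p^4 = (b + p)*(b + 4*p)*(b + 6*p)*(b*p + p)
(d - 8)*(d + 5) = d^2 - 3*d - 40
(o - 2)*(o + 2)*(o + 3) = o^3 + 3*o^2 - 4*o - 12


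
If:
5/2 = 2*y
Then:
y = 5/4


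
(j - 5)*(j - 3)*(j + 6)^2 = j^4 + 4*j^3 - 45*j^2 - 108*j + 540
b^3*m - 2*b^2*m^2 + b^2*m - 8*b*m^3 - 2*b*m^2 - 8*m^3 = (b - 4*m)*(b + 2*m)*(b*m + m)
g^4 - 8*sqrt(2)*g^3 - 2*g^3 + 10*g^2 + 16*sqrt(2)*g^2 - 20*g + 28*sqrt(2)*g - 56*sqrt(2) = (g - 2)*(g - 7*sqrt(2))*(g - 2*sqrt(2))*(g + sqrt(2))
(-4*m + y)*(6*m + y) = -24*m^2 + 2*m*y + y^2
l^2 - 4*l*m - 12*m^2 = (l - 6*m)*(l + 2*m)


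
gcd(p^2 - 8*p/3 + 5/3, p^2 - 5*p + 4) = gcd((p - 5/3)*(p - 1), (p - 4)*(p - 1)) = p - 1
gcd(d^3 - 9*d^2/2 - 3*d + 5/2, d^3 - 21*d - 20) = d^2 - 4*d - 5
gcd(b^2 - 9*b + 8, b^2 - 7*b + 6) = b - 1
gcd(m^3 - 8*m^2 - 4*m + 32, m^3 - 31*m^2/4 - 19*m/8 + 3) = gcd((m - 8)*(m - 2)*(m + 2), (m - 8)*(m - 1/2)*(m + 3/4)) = m - 8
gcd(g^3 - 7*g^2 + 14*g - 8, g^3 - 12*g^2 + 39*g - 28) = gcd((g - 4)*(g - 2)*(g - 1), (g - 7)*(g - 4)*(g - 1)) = g^2 - 5*g + 4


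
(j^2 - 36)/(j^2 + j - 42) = (j + 6)/(j + 7)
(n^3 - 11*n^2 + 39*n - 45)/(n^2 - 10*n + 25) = (n^2 - 6*n + 9)/(n - 5)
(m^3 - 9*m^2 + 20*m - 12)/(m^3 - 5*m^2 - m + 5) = (m^2 - 8*m + 12)/(m^2 - 4*m - 5)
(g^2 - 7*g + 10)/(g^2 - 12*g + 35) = (g - 2)/(g - 7)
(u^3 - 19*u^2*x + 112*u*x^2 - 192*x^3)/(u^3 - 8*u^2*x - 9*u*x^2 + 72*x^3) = (u - 8*x)/(u + 3*x)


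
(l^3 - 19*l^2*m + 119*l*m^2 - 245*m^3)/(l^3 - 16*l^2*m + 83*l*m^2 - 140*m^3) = (l - 7*m)/(l - 4*m)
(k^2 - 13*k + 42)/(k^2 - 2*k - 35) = (k - 6)/(k + 5)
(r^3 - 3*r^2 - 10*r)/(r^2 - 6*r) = (r^2 - 3*r - 10)/(r - 6)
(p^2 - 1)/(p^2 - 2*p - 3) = (p - 1)/(p - 3)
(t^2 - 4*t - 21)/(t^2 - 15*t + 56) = (t + 3)/(t - 8)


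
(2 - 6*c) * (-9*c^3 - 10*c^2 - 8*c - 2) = 54*c^4 + 42*c^3 + 28*c^2 - 4*c - 4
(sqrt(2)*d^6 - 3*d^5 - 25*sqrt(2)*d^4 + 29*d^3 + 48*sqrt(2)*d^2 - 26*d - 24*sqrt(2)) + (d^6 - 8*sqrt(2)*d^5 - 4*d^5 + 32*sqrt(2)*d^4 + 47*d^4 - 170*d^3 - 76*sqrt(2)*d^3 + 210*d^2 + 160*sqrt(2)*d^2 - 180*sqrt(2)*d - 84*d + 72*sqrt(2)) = d^6 + sqrt(2)*d^6 - 8*sqrt(2)*d^5 - 7*d^5 + 7*sqrt(2)*d^4 + 47*d^4 - 141*d^3 - 76*sqrt(2)*d^3 + 210*d^2 + 208*sqrt(2)*d^2 - 180*sqrt(2)*d - 110*d + 48*sqrt(2)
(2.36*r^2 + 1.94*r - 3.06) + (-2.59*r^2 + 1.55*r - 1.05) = -0.23*r^2 + 3.49*r - 4.11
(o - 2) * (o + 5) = o^2 + 3*o - 10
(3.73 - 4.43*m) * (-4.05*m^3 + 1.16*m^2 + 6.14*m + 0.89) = 17.9415*m^4 - 20.2453*m^3 - 22.8734*m^2 + 18.9595*m + 3.3197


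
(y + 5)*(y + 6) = y^2 + 11*y + 30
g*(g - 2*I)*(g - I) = g^3 - 3*I*g^2 - 2*g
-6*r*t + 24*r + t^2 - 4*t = (-6*r + t)*(t - 4)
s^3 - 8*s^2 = s^2*(s - 8)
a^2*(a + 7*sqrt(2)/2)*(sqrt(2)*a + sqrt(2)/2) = sqrt(2)*a^4 + sqrt(2)*a^3/2 + 7*a^3 + 7*a^2/2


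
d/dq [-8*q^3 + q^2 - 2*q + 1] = -24*q^2 + 2*q - 2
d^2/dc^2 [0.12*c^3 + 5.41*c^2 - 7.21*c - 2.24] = 0.72*c + 10.82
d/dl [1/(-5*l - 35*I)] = 1/(5*(l + 7*I)^2)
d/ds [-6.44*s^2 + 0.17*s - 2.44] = 0.17 - 12.88*s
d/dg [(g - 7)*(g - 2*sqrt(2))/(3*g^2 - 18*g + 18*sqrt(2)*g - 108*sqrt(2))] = (g^2 + 8*sqrt(2)*g^2 - 100*sqrt(2)*g - 24 + 336*sqrt(2))/(3*(g^4 - 12*g^3 + 12*sqrt(2)*g^3 - 144*sqrt(2)*g^2 + 108*g^2 - 864*g + 432*sqrt(2)*g + 2592))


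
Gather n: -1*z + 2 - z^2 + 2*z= -z^2 + z + 2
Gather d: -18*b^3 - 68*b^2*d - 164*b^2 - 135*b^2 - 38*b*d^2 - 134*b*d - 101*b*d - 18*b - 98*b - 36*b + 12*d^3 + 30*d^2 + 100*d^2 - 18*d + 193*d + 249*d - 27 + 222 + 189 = -18*b^3 - 299*b^2 - 152*b + 12*d^3 + d^2*(130 - 38*b) + d*(-68*b^2 - 235*b + 424) + 384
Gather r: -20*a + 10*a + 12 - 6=6 - 10*a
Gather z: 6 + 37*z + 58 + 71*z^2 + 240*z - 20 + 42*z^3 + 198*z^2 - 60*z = 42*z^3 + 269*z^2 + 217*z + 44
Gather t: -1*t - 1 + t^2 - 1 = t^2 - t - 2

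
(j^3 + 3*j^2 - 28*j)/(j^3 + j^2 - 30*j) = (j^2 + 3*j - 28)/(j^2 + j - 30)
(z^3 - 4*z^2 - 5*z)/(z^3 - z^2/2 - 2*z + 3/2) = 2*z*(z^2 - 4*z - 5)/(2*z^3 - z^2 - 4*z + 3)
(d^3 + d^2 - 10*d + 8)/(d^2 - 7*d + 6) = (d^2 + 2*d - 8)/(d - 6)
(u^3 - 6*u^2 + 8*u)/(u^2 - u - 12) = u*(u - 2)/(u + 3)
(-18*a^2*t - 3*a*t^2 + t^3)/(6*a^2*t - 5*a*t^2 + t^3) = (-18*a^2 - 3*a*t + t^2)/(6*a^2 - 5*a*t + t^2)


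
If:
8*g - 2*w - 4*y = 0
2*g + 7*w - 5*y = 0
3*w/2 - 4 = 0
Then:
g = 19/6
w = 8/3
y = 5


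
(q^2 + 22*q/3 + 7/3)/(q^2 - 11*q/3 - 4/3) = (q + 7)/(q - 4)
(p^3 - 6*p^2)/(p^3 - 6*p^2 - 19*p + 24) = p^2*(p - 6)/(p^3 - 6*p^2 - 19*p + 24)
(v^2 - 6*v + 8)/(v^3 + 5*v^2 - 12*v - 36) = (v^2 - 6*v + 8)/(v^3 + 5*v^2 - 12*v - 36)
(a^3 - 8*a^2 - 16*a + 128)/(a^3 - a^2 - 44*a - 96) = (a - 4)/(a + 3)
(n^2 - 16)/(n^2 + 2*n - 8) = (n - 4)/(n - 2)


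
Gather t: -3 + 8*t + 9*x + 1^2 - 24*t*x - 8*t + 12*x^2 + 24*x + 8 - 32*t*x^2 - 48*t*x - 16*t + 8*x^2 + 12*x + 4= t*(-32*x^2 - 72*x - 16) + 20*x^2 + 45*x + 10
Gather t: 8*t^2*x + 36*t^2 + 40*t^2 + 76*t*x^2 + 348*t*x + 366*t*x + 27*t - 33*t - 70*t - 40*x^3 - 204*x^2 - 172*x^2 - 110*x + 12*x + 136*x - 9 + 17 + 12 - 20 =t^2*(8*x + 76) + t*(76*x^2 + 714*x - 76) - 40*x^3 - 376*x^2 + 38*x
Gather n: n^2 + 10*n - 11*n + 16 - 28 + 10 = n^2 - n - 2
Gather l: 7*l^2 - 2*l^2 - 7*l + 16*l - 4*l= 5*l^2 + 5*l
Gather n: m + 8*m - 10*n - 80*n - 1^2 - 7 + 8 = 9*m - 90*n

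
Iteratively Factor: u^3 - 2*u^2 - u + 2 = (u - 1)*(u^2 - u - 2) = (u - 1)*(u + 1)*(u - 2)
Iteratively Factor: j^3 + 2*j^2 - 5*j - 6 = (j - 2)*(j^2 + 4*j + 3) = (j - 2)*(j + 1)*(j + 3)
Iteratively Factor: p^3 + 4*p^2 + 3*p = (p + 3)*(p^2 + p) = p*(p + 3)*(p + 1)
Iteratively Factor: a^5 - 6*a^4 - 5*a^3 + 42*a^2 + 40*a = (a + 1)*(a^4 - 7*a^3 + 2*a^2 + 40*a) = (a + 1)*(a + 2)*(a^3 - 9*a^2 + 20*a) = a*(a + 1)*(a + 2)*(a^2 - 9*a + 20) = a*(a - 5)*(a + 1)*(a + 2)*(a - 4)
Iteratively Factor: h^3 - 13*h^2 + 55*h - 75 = (h - 5)*(h^2 - 8*h + 15) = (h - 5)*(h - 3)*(h - 5)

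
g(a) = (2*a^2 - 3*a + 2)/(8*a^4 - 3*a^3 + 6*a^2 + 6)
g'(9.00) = 0.00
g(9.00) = 0.00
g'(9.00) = 0.00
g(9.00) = 0.00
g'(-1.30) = 0.27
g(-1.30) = 0.20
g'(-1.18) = 0.32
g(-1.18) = 0.24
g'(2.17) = -0.02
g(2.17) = 0.03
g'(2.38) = -0.01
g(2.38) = 0.02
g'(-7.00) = 0.00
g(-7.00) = 0.01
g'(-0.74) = 0.39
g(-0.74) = 0.41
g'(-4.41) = 0.01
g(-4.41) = 0.02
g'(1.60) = -0.02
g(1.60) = 0.04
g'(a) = (4*a - 3)/(8*a^4 - 3*a^3 + 6*a^2 + 6) + (2*a^2 - 3*a + 2)*(-32*a^3 + 9*a^2 - 12*a)/(8*a^4 - 3*a^3 + 6*a^2 + 6)^2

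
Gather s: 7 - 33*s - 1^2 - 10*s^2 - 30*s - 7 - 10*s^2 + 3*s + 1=-20*s^2 - 60*s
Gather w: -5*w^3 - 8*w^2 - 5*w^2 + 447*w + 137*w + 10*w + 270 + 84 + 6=-5*w^3 - 13*w^2 + 594*w + 360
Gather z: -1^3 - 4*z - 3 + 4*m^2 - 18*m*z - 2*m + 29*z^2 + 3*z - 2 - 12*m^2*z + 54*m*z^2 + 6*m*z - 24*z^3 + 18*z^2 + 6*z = 4*m^2 - 2*m - 24*z^3 + z^2*(54*m + 47) + z*(-12*m^2 - 12*m + 5) - 6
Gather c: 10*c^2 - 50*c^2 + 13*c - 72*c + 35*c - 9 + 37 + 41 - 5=-40*c^2 - 24*c + 64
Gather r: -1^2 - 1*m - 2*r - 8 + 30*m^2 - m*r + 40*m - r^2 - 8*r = 30*m^2 + 39*m - r^2 + r*(-m - 10) - 9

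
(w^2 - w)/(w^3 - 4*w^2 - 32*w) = (1 - w)/(-w^2 + 4*w + 32)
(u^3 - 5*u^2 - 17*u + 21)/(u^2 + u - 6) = (u^2 - 8*u + 7)/(u - 2)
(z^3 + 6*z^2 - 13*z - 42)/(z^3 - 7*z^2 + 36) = (z + 7)/(z - 6)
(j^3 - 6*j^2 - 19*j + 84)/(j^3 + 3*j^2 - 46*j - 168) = (j - 3)/(j + 6)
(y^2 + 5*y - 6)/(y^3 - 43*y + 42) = (y + 6)/(y^2 + y - 42)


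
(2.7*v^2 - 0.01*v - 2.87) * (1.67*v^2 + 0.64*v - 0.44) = 4.509*v^4 + 1.7113*v^3 - 5.9873*v^2 - 1.8324*v + 1.2628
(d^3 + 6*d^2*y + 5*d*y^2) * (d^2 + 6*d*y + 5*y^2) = d^5 + 12*d^4*y + 46*d^3*y^2 + 60*d^2*y^3 + 25*d*y^4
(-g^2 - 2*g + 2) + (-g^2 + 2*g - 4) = -2*g^2 - 2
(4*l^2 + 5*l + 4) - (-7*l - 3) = 4*l^2 + 12*l + 7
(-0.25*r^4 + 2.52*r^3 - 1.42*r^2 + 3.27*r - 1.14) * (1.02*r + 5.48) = -0.255*r^5 + 1.2004*r^4 + 12.3612*r^3 - 4.4462*r^2 + 16.7568*r - 6.2472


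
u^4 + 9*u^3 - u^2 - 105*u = u*(u - 3)*(u + 5)*(u + 7)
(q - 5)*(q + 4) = q^2 - q - 20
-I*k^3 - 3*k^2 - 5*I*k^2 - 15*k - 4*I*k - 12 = (k + 4)*(k - 3*I)*(-I*k - I)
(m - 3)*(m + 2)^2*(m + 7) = m^4 + 8*m^3 - m^2 - 68*m - 84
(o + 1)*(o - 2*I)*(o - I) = o^3 + o^2 - 3*I*o^2 - 2*o - 3*I*o - 2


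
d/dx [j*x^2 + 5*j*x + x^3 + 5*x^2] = 2*j*x + 5*j + 3*x^2 + 10*x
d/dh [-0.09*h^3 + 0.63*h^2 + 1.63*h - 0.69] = -0.27*h^2 + 1.26*h + 1.63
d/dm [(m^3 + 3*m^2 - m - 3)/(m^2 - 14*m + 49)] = (m^3 - 21*m^2 - 41*m + 13)/(m^3 - 21*m^2 + 147*m - 343)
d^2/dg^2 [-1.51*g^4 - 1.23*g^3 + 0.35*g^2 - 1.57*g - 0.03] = -18.12*g^2 - 7.38*g + 0.7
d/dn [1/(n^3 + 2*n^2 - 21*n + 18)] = (-3*n^2 - 4*n + 21)/(n^3 + 2*n^2 - 21*n + 18)^2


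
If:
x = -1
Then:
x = -1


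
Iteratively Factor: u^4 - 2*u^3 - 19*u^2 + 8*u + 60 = (u - 5)*(u^3 + 3*u^2 - 4*u - 12) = (u - 5)*(u + 2)*(u^2 + u - 6) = (u - 5)*(u + 2)*(u + 3)*(u - 2)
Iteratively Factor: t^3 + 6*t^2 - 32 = (t + 4)*(t^2 + 2*t - 8) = (t - 2)*(t + 4)*(t + 4)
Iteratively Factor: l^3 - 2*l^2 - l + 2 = (l - 2)*(l^2 - 1) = (l - 2)*(l - 1)*(l + 1)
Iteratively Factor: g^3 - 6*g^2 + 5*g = (g - 1)*(g^2 - 5*g) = g*(g - 1)*(g - 5)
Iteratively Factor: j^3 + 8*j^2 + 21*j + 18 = (j + 2)*(j^2 + 6*j + 9) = (j + 2)*(j + 3)*(j + 3)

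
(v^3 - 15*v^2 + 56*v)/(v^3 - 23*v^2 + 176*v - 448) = v/(v - 8)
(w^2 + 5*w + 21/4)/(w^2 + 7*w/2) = (w + 3/2)/w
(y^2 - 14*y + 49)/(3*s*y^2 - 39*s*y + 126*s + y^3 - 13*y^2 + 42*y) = (y - 7)/(3*s*y - 18*s + y^2 - 6*y)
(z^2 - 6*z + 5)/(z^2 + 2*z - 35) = (z - 1)/(z + 7)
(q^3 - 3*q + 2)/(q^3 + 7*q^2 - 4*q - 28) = (q^2 - 2*q + 1)/(q^2 + 5*q - 14)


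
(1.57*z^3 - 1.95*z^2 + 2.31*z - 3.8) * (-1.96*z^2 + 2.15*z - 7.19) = -3.0772*z^5 + 7.1975*z^4 - 20.0084*z^3 + 26.435*z^2 - 24.7789*z + 27.322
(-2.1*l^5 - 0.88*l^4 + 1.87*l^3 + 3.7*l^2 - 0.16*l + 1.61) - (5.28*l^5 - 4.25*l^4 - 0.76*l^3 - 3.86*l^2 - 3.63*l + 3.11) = -7.38*l^5 + 3.37*l^4 + 2.63*l^3 + 7.56*l^2 + 3.47*l - 1.5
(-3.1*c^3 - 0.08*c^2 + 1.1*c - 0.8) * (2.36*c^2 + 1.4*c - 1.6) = -7.316*c^5 - 4.5288*c^4 + 7.444*c^3 - 0.22*c^2 - 2.88*c + 1.28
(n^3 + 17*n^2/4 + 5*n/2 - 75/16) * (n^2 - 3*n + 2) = n^5 + 5*n^4/4 - 33*n^3/4 - 59*n^2/16 + 305*n/16 - 75/8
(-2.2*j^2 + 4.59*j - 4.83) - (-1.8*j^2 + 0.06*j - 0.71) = -0.4*j^2 + 4.53*j - 4.12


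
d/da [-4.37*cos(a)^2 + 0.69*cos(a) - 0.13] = (8.74*cos(a) - 0.69)*sin(a)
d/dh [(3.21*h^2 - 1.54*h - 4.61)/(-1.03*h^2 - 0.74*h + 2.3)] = (-3.9616*h^2 + 5.2694*h - 6.9534)/(1.0609*h^4 + 1.5244*h^3 - 4.1904*h^2 - 3.404*h + 5.29)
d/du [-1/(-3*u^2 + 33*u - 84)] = (11 - 2*u)/(3*(u^2 - 11*u + 28)^2)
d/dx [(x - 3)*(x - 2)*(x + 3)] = 3*x^2 - 4*x - 9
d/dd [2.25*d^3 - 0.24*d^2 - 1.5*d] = 6.75*d^2 - 0.48*d - 1.5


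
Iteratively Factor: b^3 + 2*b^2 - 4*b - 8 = (b + 2)*(b^2 - 4) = (b + 2)^2*(b - 2)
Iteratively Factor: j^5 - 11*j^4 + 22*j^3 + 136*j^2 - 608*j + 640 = (j - 5)*(j^4 - 6*j^3 - 8*j^2 + 96*j - 128) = (j - 5)*(j - 4)*(j^3 - 2*j^2 - 16*j + 32) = (j - 5)*(j - 4)^2*(j^2 + 2*j - 8) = (j - 5)*(j - 4)^2*(j - 2)*(j + 4)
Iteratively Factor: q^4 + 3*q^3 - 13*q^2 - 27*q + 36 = (q + 3)*(q^3 - 13*q + 12) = (q - 1)*(q + 3)*(q^2 + q - 12) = (q - 1)*(q + 3)*(q + 4)*(q - 3)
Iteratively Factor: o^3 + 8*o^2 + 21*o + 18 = (o + 3)*(o^2 + 5*o + 6) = (o + 3)^2*(o + 2)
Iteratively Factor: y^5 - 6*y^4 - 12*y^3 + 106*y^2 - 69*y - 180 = (y + 1)*(y^4 - 7*y^3 - 5*y^2 + 111*y - 180) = (y + 1)*(y + 4)*(y^3 - 11*y^2 + 39*y - 45) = (y - 3)*(y + 1)*(y + 4)*(y^2 - 8*y + 15) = (y - 3)^2*(y + 1)*(y + 4)*(y - 5)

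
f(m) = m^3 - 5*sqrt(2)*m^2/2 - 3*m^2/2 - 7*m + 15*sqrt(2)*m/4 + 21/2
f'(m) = 3*m^2 - 5*sqrt(2)*m - 3*m - 7 + 15*sqrt(2)/4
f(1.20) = 2.94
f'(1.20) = -9.46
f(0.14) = 10.17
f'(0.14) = -3.05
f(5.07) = 2.78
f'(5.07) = 24.36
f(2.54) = -9.91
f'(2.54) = -7.92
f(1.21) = 2.85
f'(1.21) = -9.49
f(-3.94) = -122.15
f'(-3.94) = 84.55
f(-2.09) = -17.08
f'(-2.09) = 32.46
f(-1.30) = 2.00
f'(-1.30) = 16.47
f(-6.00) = -376.60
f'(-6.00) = 166.73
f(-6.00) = -376.60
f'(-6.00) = 166.73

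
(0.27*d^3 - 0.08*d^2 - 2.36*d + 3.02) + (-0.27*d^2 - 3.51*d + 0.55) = 0.27*d^3 - 0.35*d^2 - 5.87*d + 3.57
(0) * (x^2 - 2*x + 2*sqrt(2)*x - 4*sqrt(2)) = 0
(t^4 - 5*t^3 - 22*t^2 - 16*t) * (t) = t^5 - 5*t^4 - 22*t^3 - 16*t^2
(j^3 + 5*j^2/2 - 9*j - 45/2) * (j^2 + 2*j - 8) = j^5 + 9*j^4/2 - 12*j^3 - 121*j^2/2 + 27*j + 180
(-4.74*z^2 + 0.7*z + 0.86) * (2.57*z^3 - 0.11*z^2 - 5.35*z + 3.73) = -12.1818*z^5 + 2.3204*z^4 + 27.4922*z^3 - 21.5198*z^2 - 1.99*z + 3.2078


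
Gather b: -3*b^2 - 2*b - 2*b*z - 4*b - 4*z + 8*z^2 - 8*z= -3*b^2 + b*(-2*z - 6) + 8*z^2 - 12*z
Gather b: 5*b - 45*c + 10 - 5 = 5*b - 45*c + 5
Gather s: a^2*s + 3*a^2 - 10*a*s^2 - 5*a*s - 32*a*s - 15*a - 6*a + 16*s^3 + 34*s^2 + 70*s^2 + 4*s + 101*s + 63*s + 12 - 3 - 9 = 3*a^2 - 21*a + 16*s^3 + s^2*(104 - 10*a) + s*(a^2 - 37*a + 168)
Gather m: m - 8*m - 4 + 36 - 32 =-7*m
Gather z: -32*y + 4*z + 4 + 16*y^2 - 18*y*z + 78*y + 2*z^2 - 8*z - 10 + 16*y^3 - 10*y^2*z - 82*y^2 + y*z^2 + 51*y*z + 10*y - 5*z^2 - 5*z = 16*y^3 - 66*y^2 + 56*y + z^2*(y - 3) + z*(-10*y^2 + 33*y - 9) - 6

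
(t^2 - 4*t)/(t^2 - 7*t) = (t - 4)/(t - 7)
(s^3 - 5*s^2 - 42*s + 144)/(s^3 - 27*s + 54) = (s - 8)/(s - 3)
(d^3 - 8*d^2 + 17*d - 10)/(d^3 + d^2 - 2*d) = (d^2 - 7*d + 10)/(d*(d + 2))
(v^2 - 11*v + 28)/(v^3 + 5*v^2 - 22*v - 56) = (v - 7)/(v^2 + 9*v + 14)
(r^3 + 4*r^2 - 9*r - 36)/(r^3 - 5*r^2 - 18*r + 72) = (r + 3)/(r - 6)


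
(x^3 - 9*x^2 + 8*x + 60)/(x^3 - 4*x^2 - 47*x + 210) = (x + 2)/(x + 7)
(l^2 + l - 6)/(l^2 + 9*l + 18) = (l - 2)/(l + 6)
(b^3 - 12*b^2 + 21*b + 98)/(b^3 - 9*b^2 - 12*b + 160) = (b^3 - 12*b^2 + 21*b + 98)/(b^3 - 9*b^2 - 12*b + 160)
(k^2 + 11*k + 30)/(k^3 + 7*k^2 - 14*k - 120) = 1/(k - 4)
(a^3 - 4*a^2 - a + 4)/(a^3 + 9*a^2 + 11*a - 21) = (a^2 - 3*a - 4)/(a^2 + 10*a + 21)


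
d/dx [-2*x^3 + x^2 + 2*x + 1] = -6*x^2 + 2*x + 2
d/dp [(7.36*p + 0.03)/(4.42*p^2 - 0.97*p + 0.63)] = (-32.5312*p^2 - 0.2652*p + 4.6659)/(19.5364*p^4 - 8.5748*p^3 + 6.5101*p^2 - 1.2222*p + 0.3969)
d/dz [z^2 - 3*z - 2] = 2*z - 3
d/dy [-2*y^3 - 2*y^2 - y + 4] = -6*y^2 - 4*y - 1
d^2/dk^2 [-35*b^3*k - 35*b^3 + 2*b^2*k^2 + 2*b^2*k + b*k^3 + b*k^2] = 2*b*(2*b + 3*k + 1)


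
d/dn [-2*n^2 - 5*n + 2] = -4*n - 5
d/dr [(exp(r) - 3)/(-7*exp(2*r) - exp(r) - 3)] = ((exp(r) - 3)*(14*exp(r) + 1) - 7*exp(2*r) - exp(r) - 3)*exp(r)/(7*exp(2*r) + exp(r) + 3)^2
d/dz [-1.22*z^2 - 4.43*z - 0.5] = -2.44*z - 4.43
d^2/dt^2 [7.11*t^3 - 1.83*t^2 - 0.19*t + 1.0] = 42.66*t - 3.66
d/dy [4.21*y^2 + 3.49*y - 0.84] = 8.42*y + 3.49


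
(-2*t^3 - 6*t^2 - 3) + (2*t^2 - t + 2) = -2*t^3 - 4*t^2 - t - 1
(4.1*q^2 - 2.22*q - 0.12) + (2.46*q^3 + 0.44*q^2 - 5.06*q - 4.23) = 2.46*q^3 + 4.54*q^2 - 7.28*q - 4.35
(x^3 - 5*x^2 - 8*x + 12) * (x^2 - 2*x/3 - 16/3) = x^5 - 17*x^4/3 - 10*x^3 + 44*x^2 + 104*x/3 - 64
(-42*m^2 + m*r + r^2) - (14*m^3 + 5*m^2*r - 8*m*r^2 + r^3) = -14*m^3 - 5*m^2*r - 42*m^2 + 8*m*r^2 + m*r - r^3 + r^2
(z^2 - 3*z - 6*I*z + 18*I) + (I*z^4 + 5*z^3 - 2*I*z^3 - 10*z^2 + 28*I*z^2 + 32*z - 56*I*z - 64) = I*z^4 + 5*z^3 - 2*I*z^3 - 9*z^2 + 28*I*z^2 + 29*z - 62*I*z - 64 + 18*I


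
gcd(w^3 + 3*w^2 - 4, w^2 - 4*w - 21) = 1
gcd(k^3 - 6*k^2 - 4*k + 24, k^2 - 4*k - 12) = k^2 - 4*k - 12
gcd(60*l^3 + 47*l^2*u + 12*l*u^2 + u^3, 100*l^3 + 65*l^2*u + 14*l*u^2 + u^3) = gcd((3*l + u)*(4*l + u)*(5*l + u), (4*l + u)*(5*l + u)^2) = 20*l^2 + 9*l*u + u^2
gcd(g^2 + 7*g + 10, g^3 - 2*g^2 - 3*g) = 1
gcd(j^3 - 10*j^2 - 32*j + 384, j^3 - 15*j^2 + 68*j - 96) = j - 8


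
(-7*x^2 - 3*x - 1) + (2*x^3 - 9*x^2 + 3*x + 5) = 2*x^3 - 16*x^2 + 4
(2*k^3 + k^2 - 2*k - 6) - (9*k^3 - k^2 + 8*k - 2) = -7*k^3 + 2*k^2 - 10*k - 4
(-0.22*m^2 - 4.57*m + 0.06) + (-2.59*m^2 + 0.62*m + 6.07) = -2.81*m^2 - 3.95*m + 6.13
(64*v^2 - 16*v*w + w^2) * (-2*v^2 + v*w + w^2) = -128*v^4 + 96*v^3*w + 46*v^2*w^2 - 15*v*w^3 + w^4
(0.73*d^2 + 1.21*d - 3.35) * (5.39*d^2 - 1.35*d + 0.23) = 3.9347*d^4 + 5.5364*d^3 - 19.5221*d^2 + 4.8008*d - 0.7705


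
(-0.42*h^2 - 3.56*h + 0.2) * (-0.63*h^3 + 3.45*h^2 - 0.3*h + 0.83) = 0.2646*h^5 + 0.7938*h^4 - 12.282*h^3 + 1.4094*h^2 - 3.0148*h + 0.166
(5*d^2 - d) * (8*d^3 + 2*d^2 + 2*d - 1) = 40*d^5 + 2*d^4 + 8*d^3 - 7*d^2 + d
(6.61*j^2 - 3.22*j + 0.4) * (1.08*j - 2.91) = 7.1388*j^3 - 22.7127*j^2 + 9.8022*j - 1.164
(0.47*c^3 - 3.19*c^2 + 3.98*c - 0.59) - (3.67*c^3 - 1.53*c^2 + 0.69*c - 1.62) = -3.2*c^3 - 1.66*c^2 + 3.29*c + 1.03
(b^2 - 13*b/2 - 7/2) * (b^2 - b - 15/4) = b^4 - 15*b^3/2 - 3*b^2/4 + 223*b/8 + 105/8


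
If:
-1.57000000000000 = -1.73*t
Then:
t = 0.91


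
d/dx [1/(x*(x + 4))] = 2*(-x - 2)/(x^2*(x^2 + 8*x + 16))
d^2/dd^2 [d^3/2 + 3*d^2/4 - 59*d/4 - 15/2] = 3*d + 3/2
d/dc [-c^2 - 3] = -2*c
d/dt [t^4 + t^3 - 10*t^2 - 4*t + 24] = 4*t^3 + 3*t^2 - 20*t - 4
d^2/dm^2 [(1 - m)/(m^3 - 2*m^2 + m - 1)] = 2*(-(m - 1)*(3*m^2 - 4*m + 1)^2 + (3*m^2 - 4*m + (m - 1)*(3*m - 2) + 1)*(m^3 - 2*m^2 + m - 1))/(m^3 - 2*m^2 + m - 1)^3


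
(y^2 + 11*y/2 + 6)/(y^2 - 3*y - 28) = (y + 3/2)/(y - 7)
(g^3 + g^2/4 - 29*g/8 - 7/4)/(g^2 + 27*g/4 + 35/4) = (g^2 - 3*g/2 - 1)/(g + 5)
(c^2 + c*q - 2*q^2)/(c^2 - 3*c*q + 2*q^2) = (-c - 2*q)/(-c + 2*q)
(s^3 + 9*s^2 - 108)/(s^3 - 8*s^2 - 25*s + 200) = (s^3 + 9*s^2 - 108)/(s^3 - 8*s^2 - 25*s + 200)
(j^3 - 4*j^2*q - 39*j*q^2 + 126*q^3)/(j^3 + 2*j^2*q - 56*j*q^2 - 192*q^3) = (-j^2 + 10*j*q - 21*q^2)/(-j^2 + 4*j*q + 32*q^2)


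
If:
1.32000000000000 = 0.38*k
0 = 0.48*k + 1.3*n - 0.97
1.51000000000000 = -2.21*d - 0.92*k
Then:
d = -2.13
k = 3.47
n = -0.54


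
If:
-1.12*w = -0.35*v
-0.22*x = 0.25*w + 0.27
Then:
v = -2.816*x - 3.456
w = -0.88*x - 1.08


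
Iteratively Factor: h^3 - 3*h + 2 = (h - 1)*(h^2 + h - 2) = (h - 1)*(h + 2)*(h - 1)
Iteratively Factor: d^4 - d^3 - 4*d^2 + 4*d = (d - 2)*(d^3 + d^2 - 2*d) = (d - 2)*(d - 1)*(d^2 + 2*d) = (d - 2)*(d - 1)*(d + 2)*(d)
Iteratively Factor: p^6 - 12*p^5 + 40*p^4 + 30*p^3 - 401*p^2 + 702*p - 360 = (p - 1)*(p^5 - 11*p^4 + 29*p^3 + 59*p^2 - 342*p + 360) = (p - 5)*(p - 1)*(p^4 - 6*p^3 - p^2 + 54*p - 72) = (p - 5)*(p - 3)*(p - 1)*(p^3 - 3*p^2 - 10*p + 24) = (p - 5)*(p - 3)*(p - 2)*(p - 1)*(p^2 - p - 12) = (p - 5)*(p - 4)*(p - 3)*(p - 2)*(p - 1)*(p + 3)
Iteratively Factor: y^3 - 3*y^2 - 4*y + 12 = (y - 3)*(y^2 - 4) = (y - 3)*(y - 2)*(y + 2)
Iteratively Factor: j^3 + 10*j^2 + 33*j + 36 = (j + 3)*(j^2 + 7*j + 12) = (j + 3)*(j + 4)*(j + 3)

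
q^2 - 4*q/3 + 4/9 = (q - 2/3)^2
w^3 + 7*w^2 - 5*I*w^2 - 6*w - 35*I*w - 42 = (w + 7)*(w - 3*I)*(w - 2*I)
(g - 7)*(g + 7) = g^2 - 49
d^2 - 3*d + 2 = (d - 2)*(d - 1)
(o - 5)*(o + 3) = o^2 - 2*o - 15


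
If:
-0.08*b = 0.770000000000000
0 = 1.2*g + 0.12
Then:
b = -9.62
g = -0.10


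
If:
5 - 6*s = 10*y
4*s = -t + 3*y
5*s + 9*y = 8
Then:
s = -35/4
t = 209/4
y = 23/4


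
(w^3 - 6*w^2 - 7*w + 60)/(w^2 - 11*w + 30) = (w^2 - w - 12)/(w - 6)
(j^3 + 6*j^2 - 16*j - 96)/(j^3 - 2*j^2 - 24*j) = (j^2 + 2*j - 24)/(j*(j - 6))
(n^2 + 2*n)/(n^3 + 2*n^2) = 1/n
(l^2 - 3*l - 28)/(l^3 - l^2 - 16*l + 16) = (l - 7)/(l^2 - 5*l + 4)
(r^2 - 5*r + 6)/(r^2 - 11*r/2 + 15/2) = 2*(r - 2)/(2*r - 5)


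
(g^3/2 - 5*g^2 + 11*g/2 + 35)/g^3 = (g^3 - 10*g^2 + 11*g + 70)/(2*g^3)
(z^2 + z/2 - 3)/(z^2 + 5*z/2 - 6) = (z + 2)/(z + 4)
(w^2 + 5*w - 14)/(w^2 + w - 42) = (w - 2)/(w - 6)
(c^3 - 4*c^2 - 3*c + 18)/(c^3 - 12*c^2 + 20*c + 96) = (c^2 - 6*c + 9)/(c^2 - 14*c + 48)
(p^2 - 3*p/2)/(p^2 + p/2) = (2*p - 3)/(2*p + 1)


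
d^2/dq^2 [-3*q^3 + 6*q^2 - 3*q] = 12 - 18*q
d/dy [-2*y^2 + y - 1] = 1 - 4*y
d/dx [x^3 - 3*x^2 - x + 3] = 3*x^2 - 6*x - 1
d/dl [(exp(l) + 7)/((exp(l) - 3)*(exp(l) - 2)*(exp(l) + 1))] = (-2*exp(3*l) - 17*exp(2*l) + 56*exp(l) - 1)*exp(l)/(exp(6*l) - 8*exp(5*l) + 18*exp(4*l) + 4*exp(3*l) - 47*exp(2*l) + 12*exp(l) + 36)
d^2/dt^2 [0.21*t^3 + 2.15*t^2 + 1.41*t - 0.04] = 1.26*t + 4.3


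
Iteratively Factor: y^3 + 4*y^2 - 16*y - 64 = (y - 4)*(y^2 + 8*y + 16) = (y - 4)*(y + 4)*(y + 4)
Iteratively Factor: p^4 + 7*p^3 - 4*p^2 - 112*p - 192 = (p + 3)*(p^3 + 4*p^2 - 16*p - 64) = (p + 3)*(p + 4)*(p^2 - 16) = (p - 4)*(p + 3)*(p + 4)*(p + 4)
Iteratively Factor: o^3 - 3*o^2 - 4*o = (o - 4)*(o^2 + o) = o*(o - 4)*(o + 1)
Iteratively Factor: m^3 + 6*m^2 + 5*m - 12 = (m + 3)*(m^2 + 3*m - 4) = (m - 1)*(m + 3)*(m + 4)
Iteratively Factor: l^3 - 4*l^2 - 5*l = (l)*(l^2 - 4*l - 5) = l*(l - 5)*(l + 1)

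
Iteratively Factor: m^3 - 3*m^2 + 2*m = (m)*(m^2 - 3*m + 2) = m*(m - 1)*(m - 2)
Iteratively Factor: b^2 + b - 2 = (b - 1)*(b + 2)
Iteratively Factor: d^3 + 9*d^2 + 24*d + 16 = (d + 4)*(d^2 + 5*d + 4) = (d + 1)*(d + 4)*(d + 4)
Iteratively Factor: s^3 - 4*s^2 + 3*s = (s)*(s^2 - 4*s + 3) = s*(s - 1)*(s - 3)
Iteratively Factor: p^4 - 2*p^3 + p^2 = (p)*(p^3 - 2*p^2 + p) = p*(p - 1)*(p^2 - p) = p*(p - 1)^2*(p)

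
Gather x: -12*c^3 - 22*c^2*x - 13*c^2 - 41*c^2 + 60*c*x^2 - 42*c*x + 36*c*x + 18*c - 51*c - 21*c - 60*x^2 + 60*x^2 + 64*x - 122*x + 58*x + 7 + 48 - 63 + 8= -12*c^3 - 54*c^2 + 60*c*x^2 - 54*c + x*(-22*c^2 - 6*c)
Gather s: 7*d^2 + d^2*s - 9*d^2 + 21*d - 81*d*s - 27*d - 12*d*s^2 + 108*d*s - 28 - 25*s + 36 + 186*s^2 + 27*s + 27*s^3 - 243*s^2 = -2*d^2 - 6*d + 27*s^3 + s^2*(-12*d - 57) + s*(d^2 + 27*d + 2) + 8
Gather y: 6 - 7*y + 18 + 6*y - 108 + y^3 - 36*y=y^3 - 37*y - 84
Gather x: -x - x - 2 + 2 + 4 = 4 - 2*x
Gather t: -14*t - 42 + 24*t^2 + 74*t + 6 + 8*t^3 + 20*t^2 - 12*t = 8*t^3 + 44*t^2 + 48*t - 36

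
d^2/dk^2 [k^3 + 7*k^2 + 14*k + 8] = 6*k + 14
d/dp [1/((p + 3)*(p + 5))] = 2*(-p - 4)/(p^4 + 16*p^3 + 94*p^2 + 240*p + 225)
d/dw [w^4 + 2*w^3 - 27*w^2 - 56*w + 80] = 4*w^3 + 6*w^2 - 54*w - 56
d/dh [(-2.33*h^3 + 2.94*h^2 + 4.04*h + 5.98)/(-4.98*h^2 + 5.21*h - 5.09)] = (11.6034*h^4 - 24.2786*h^3 + 71.0157*h^2 + 29.6316*h - 51.7194)/(24.8004*h^4 - 51.8916*h^3 + 77.8405*h^2 - 53.0378*h + 25.9081)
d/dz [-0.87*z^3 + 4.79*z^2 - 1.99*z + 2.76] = -2.61*z^2 + 9.58*z - 1.99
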